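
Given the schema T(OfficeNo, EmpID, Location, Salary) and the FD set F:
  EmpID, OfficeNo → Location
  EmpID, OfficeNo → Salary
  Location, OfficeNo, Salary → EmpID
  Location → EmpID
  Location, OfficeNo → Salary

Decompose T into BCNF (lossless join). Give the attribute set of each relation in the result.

Candidate keys of the original relation: {EmpID, OfficeNo}, {Location, OfficeNo}.
In {EmpID, Location, OfficeNo, Salary}, {Location} is not a superkey ({Location}⁺ restricted to this set is {EmpID, Location}), so split on Location → EmpID into {EmpID, Location} and {Location, OfficeNo, Salary}.
{EmpID, Location} is in BCNF.
{Location, OfficeNo, Salary} is in BCNF.

{EmpID, Location}; {Location, OfficeNo, Salary}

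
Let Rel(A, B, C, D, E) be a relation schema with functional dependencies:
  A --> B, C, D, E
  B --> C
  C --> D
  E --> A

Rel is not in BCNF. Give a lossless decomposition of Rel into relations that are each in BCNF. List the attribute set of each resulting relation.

{A, B, E}; {B, C}; {C, D}

Candidate keys of the original relation: {A}, {E}.
Within {A, B, C, D, E}: {B}⁺ ∩ {A, B, C, D, E} = {B, C, D}, not the whole set, so B --> C, D violates BCNF; decompose into {B, C, D} and {A, B, E}.
Within {B, C, D}: {C}⁺ ∩ {B, C, D} = {C, D}, not the whole set, so C --> D violates BCNF; decompose into {C, D} and {B, C}.
{C, D}: every determinant is a superkey — BCNF.
{B, C}: every determinant is a superkey — BCNF.
{A, B, E}: every determinant is a superkey — BCNF.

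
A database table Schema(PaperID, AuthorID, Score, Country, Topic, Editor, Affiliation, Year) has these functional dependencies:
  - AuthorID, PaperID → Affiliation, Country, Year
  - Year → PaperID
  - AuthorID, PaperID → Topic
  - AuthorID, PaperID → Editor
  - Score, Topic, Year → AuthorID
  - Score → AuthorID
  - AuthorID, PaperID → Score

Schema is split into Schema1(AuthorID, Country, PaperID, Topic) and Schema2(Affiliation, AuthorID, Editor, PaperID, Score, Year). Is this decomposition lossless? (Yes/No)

Yes

Common attributes: {AuthorID, PaperID}; their closure is {Affiliation, AuthorID, Country, Editor, PaperID, Score, Topic, Year}.
Since Schema1 ⊆ {Affiliation, AuthorID, Country, Editor, PaperID, Score, Topic, Year}, the intersection is a superkey of Schema1; the decomposition is lossless.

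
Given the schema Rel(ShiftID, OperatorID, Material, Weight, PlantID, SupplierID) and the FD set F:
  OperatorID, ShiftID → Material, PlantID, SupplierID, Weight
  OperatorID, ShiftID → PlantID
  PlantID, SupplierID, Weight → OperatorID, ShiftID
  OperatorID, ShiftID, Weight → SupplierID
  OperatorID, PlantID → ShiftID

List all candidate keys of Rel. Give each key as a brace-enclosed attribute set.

{OperatorID, PlantID}, {OperatorID, ShiftID}, {PlantID, SupplierID, Weight}

{OperatorID, PlantID}⁺ = {Material, OperatorID, PlantID, ShiftID, SupplierID, Weight} — all of the relation — so {OperatorID, PlantID} is a candidate key.
{OperatorID, ShiftID}⁺ = {Material, OperatorID, PlantID, ShiftID, SupplierID, Weight} — all of the relation — so {OperatorID, ShiftID} is a candidate key.
{PlantID, SupplierID, Weight}⁺ = {Material, OperatorID, PlantID, ShiftID, SupplierID, Weight} — all of the relation — so {PlantID, SupplierID, Weight} is a candidate key.
No proper subset of any of these is a key, and no other minimal superkey exists.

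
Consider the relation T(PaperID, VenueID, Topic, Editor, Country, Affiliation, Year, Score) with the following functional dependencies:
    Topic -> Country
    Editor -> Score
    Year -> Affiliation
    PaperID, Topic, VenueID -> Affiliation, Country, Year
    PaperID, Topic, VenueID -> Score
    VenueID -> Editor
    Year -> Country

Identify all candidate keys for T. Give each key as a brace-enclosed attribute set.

{PaperID, Topic, VenueID}

Attributes never on any right-hand side: {PaperID, Topic, VenueID} — every candidate key must contain all of them.
{PaperID, Topic, VenueID} is a candidate key since {PaperID, Topic, VenueID}⁺ = {Affiliation, Country, Editor, PaperID, Score, Topic, VenueID, Year} covers every attribute.
Every other attribute set either contains this one or has a smaller closure.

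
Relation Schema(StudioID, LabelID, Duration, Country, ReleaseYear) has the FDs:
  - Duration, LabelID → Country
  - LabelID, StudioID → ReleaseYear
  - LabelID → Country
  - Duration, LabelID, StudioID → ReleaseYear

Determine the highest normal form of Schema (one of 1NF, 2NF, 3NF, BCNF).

Candidate key: {Duration, LabelID, StudioID}. Prime attributes: {Duration, LabelID, StudioID}.
For Duration, LabelID → Country we have {Duration, LabelID}⁺ = {Country, Duration, LabelID}; {Duration, LabelID} is not a superkey, so BCNF fails.
Duration, LabelID → Country determines the non-prime attribute {Country} from a non-superkey — 3NF is violated.
Since {LabelID} ⊂ {Duration, LabelID, StudioID} and {LabelID}⁺ ⊇ {Country} with {Country} non-prime, there is a partial dependency; 2NF fails.

1NF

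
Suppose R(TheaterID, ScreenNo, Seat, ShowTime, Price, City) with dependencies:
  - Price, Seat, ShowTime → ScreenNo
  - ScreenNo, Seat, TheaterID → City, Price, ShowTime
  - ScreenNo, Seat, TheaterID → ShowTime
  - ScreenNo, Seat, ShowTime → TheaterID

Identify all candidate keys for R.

No FD produces {Seat}, so it must be in every candidate key.
{Price, Seat, ShowTime}⁺ = {City, Price, ScreenNo, Seat, ShowTime, TheaterID} — all of the relation — so {Price, Seat, ShowTime} is a candidate key.
{ScreenNo, Seat, ShowTime}⁺ = {City, Price, ScreenNo, Seat, ShowTime, TheaterID} — all of the relation — so {ScreenNo, Seat, ShowTime} is a candidate key.
{ScreenNo, Seat, TheaterID}⁺ = {City, Price, ScreenNo, Seat, ShowTime, TheaterID} — all of the relation — so {ScreenNo, Seat, TheaterID} is a candidate key.
No proper subset of any of these is a key, and no other minimal superkey exists.

{Price, Seat, ShowTime}, {ScreenNo, Seat, ShowTime}, {ScreenNo, Seat, TheaterID}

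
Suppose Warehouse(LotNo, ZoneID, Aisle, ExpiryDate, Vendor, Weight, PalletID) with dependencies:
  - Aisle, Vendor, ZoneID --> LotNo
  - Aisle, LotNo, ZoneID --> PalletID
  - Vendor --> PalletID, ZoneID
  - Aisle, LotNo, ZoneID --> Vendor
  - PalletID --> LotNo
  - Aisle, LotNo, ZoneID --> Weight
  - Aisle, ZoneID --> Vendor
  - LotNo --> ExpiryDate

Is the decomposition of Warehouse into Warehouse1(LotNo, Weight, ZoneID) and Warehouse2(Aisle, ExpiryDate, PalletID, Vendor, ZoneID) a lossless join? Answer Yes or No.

No

The shared attributes are {ZoneID} and {ZoneID}⁺ = {ZoneID}.
The closure covers neither Warehouse1 nor Warehouse2 entirely; the join is not lossless.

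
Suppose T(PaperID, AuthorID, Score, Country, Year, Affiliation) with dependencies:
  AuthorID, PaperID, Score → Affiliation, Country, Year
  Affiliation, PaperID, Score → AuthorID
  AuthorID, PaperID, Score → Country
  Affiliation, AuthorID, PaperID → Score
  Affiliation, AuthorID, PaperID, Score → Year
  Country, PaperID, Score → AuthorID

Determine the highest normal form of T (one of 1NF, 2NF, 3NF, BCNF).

BCNF

Candidate keys: {Affiliation, AuthorID, PaperID}, {Affiliation, PaperID, Score}, {AuthorID, PaperID, Score}, {Country, PaperID, Score}. Prime attributes: {Affiliation, AuthorID, Country, PaperID, Score}.
Each dependency's left side is a superkey — BCNF holds.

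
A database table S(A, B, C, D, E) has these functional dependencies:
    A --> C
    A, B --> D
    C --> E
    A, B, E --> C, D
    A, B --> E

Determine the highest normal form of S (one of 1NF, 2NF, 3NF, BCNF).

Candidate key: {A, B}. Prime attributes: {A, B}.
For A --> C we have {A}⁺ = {A, C, E}; {A} is not a superkey, so BCNF fails.
A --> C determines the non-prime attribute {C} from a non-superkey — 3NF is violated.
{A} is a proper subset of the key {A, B}, and {A}⁺ contains the non-prime attributes {C, E} — a partial dependency, so 2NF is violated.

1NF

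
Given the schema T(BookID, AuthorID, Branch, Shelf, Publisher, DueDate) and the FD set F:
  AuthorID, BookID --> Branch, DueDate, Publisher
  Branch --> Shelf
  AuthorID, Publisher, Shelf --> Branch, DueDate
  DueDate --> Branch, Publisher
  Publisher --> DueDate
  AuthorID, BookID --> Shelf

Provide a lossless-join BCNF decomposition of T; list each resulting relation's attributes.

{AuthorID, BookID, DueDate}; {Branch, DueDate, Publisher}; {Branch, Shelf}

Candidate key of the original relation: {AuthorID, BookID}.
In {AuthorID, BookID, Branch, DueDate, Publisher, Shelf}, {Branch} is not a superkey ({Branch}⁺ restricted to this set is {Branch, Shelf}), so split on Branch --> Shelf into {Branch, Shelf} and {AuthorID, BookID, Branch, DueDate, Publisher}.
{Branch, Shelf} is in BCNF.
In {AuthorID, BookID, Branch, DueDate, Publisher}, {DueDate} is not a superkey ({DueDate}⁺ restricted to this set is {Branch, DueDate, Publisher}), so split on DueDate --> Branch, Publisher into {Branch, DueDate, Publisher} and {AuthorID, BookID, DueDate}.
{Branch, DueDate, Publisher} is in BCNF.
{AuthorID, BookID, DueDate} is in BCNF.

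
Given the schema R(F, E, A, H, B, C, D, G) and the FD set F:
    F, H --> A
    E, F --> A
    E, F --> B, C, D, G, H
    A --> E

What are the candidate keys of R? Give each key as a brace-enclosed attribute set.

No FD produces {F}, so it must be in every candidate key.
Closure of {A, F} is {A, B, C, D, E, F, G, H}, the whole schema; {A, F} is a candidate key.
Closure of {E, F} is {A, B, C, D, E, F, G, H}, the whole schema; {E, F} is a candidate key.
Closure of {F, H} is {A, B, C, D, E, F, G, H}, the whole schema; {F, H} is a candidate key.
These are minimal and exhaustive — every other superkey contains one of them.

{A, F}, {E, F}, {F, H}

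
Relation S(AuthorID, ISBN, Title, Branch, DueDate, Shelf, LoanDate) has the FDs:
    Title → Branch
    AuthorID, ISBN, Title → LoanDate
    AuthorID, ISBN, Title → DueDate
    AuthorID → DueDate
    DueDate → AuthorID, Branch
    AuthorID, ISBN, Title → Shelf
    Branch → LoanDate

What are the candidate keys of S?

Attributes never on any right-hand side: {ISBN, Title} — every candidate key must contain all of them.
{AuthorID, ISBN, Title} is a candidate key since {AuthorID, ISBN, Title}⁺ = {AuthorID, Branch, DueDate, ISBN, LoanDate, Shelf, Title} covers every attribute.
{DueDate, ISBN, Title} is a candidate key since {DueDate, ISBN, Title}⁺ = {AuthorID, Branch, DueDate, ISBN, LoanDate, Shelf, Title} covers every attribute.
Any other superkey properly contains one of these, so there are no further candidate keys.

{AuthorID, ISBN, Title}, {DueDate, ISBN, Title}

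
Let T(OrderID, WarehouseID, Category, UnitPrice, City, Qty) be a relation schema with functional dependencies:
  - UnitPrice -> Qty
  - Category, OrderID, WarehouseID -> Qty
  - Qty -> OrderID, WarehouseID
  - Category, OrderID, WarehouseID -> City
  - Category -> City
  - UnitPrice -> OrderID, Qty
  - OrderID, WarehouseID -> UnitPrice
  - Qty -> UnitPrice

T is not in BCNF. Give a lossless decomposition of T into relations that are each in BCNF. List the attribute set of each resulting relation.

{Category, City}; {Category, UnitPrice}; {OrderID, Qty, UnitPrice, WarehouseID}

Candidate keys of the original relation: {Category, OrderID, WarehouseID}, {Category, Qty}, {Category, UnitPrice}.
{Category, City, OrderID, Qty, UnitPrice, WarehouseID}: {UnitPrice} determines {OrderID, Qty, UnitPrice, WarehouseID} here but is not a superkey — split on UnitPrice -> OrderID, Qty, WarehouseID, giving {OrderID, Qty, UnitPrice, WarehouseID} and {Category, City, UnitPrice}.
{OrderID, Qty, UnitPrice, WarehouseID} has no BCNF violation.
{Category, City, UnitPrice}: {Category} determines {Category, City} here but is not a superkey — split on Category -> City, giving {Category, City} and {Category, UnitPrice}.
{Category, City} has no BCNF violation.
{Category, UnitPrice} has no BCNF violation.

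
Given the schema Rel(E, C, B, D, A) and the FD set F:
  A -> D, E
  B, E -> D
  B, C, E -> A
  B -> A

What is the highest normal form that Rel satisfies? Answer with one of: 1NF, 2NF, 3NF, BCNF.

Candidate key: {B, C}. Prime attributes: {B, C}.
For A -> D, E we have {A}⁺ = {A, D, E}; {A} is not a superkey, so BCNF fails.
A -> D, E determines the non-prime attributes {D, E} from a non-superkey — 3NF is violated.
The proper key subset {B} of {B, C} determines non-prime {A, D, E}, so the relation is not even in 2NF.

1NF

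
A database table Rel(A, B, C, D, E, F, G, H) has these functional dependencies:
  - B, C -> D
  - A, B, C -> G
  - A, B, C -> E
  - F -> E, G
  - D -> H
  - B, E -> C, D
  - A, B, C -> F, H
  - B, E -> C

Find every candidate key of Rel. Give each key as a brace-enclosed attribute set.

{A, B, C}, {A, B, E}, {A, B, F}

No FD produces {A, B}, so they must be in every candidate key.
{A, B, C}⁺ = {A, B, C, D, E, F, G, H} — all of the relation — so {A, B, C} is a candidate key.
{A, B, E}⁺ = {A, B, C, D, E, F, G, H} — all of the relation — so {A, B, E} is a candidate key.
{A, B, F}⁺ = {A, B, C, D, E, F, G, H} — all of the relation — so {A, B, F} is a candidate key.
No proper subset of any of these is a key, and no other minimal superkey exists.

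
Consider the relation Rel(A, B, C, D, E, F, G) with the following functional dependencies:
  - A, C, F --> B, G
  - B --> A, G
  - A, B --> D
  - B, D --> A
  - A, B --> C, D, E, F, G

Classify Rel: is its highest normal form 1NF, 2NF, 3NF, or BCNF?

BCNF

Candidate keys: {A, C, F}, {B}. Prime attributes: {A, B, C, F}.
Each dependency's left side is a superkey — BCNF holds.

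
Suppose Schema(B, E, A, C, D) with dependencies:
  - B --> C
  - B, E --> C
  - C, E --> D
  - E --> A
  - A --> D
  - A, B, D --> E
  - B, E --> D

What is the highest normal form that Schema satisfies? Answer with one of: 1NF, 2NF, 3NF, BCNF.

1NF

Candidate keys: {A, B}, {B, E}. Prime attributes: {A, B, E}.
B --> C breaks BCNF: {B}⁺ = {B, C}, so {B} is not a superkey.
Because {C} is non-prime and the left side of B --> C is not a superkey, the relation is not in 3NF.
The proper key subset {A} of {A, B} determines non-prime {D}, so the relation is not even in 2NF.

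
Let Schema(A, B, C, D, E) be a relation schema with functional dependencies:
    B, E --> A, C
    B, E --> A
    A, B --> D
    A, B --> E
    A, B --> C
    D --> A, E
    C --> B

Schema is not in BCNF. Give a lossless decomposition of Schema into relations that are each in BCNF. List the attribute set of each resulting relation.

Candidate keys of the original relation: {A, B}, {A, C}, {B, D}, {B, E}, {C, D}, {C, E}.
Within {A, B, C, D, E}: {D}⁺ ∩ {A, B, C, D, E} = {A, D, E}, not the whole set, so D --> A, E violates BCNF; decompose into {A, D, E} and {B, C, D}.
{A, D, E} has no BCNF violation.
Within {B, C, D}: {C}⁺ ∩ {B, C, D} = {B, C}, not the whole set, so C --> B violates BCNF; decompose into {B, C} and {C, D}.
{B, C} has no BCNF violation.
{C, D} has no BCNF violation.

{A, D, E}; {B, C}; {C, D}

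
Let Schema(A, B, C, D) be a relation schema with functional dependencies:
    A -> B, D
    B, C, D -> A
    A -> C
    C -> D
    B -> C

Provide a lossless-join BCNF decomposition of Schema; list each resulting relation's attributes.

Candidate keys of the original relation: {A}, {B}.
Within {A, B, C, D}: {C}⁺ ∩ {A, B, C, D} = {C, D}, not the whole set, so C -> D violates BCNF; decompose into {C, D} and {A, B, C}.
{C, D} is in BCNF.
{A, B, C} is in BCNF.

{A, B, C}; {C, D}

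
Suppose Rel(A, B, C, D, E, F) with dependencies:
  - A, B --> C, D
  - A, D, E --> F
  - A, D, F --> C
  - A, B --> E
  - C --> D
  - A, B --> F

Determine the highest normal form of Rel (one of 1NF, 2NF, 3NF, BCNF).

Candidate key: {A, B}. Prime attributes: {A, B}.
A, D, E --> F: {A, D, E}⁺ = {A, C, D, E, F}, which is not all of the attributes, so the left side is not a superkey — BCNF is violated.
A, D, E --> F determines the non-prime attribute {F} from a non-superkey — 3NF is violated.
Checking every proper subset of each key, none determines a non-prime attribute — 2NF is satisfied.

2NF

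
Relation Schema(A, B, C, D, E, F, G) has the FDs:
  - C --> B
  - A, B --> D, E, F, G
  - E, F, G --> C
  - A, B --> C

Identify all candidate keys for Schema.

{A, B}, {A, C}, {A, E, F, G}

{A} never appears on the right of any FD, so every key must include it.
{A, B}⁺ = {A, B, C, D, E, F, G}, which is every attribute, so {A, B} is a candidate key.
{A, C}⁺ = {A, B, C, D, E, F, G}, which is every attribute, so {A, C} is a candidate key.
{A, E, F, G}⁺ = {A, B, C, D, E, F, G}, which is every attribute, so {A, E, F, G} is a candidate key.
No proper subset of any of these is a key, and no other minimal superkey exists.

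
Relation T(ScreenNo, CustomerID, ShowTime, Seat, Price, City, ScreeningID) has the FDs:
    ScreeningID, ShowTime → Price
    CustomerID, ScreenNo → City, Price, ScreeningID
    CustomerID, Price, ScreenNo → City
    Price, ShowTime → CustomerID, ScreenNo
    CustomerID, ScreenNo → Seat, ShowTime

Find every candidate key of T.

{CustomerID, ScreenNo}, {Price, ShowTime}, {ScreeningID, ShowTime}

{CustomerID, ScreenNo} is a candidate key since {CustomerID, ScreenNo}⁺ = {City, CustomerID, Price, ScreenNo, ScreeningID, Seat, ShowTime} covers every attribute.
{Price, ShowTime} is a candidate key since {Price, ShowTime}⁺ = {City, CustomerID, Price, ScreenNo, ScreeningID, Seat, ShowTime} covers every attribute.
{ScreeningID, ShowTime} is a candidate key since {ScreeningID, ShowTime}⁺ = {City, CustomerID, Price, ScreenNo, ScreeningID, Seat, ShowTime} covers every attribute.
No proper subset of any of these is a key, and no other minimal superkey exists.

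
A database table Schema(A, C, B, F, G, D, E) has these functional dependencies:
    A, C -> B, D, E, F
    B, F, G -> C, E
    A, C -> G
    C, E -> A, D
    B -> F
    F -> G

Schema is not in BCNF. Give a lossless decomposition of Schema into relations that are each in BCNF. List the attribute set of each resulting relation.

{A, B, C, D, E, F}; {F, G}

Candidate keys of the original relation: {A, C}, {B}, {C, E}.
Within {A, B, C, D, E, F, G}: {F}⁺ ∩ {A, B, C, D, E, F, G} = {F, G}, not the whole set, so F -> G violates BCNF; decompose into {F, G} and {A, B, C, D, E, F}.
{F, G}: every determinant is a superkey — BCNF.
{A, B, C, D, E, F}: every determinant is a superkey — BCNF.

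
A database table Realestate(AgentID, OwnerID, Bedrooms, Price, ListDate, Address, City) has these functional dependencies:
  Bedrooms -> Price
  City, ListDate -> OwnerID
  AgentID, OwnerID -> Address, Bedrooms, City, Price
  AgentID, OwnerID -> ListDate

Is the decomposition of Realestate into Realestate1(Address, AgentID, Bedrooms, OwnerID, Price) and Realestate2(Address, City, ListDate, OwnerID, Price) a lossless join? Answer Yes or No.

The shared attributes are {Address, OwnerID, Price} and {Address, OwnerID, Price}⁺ = {Address, OwnerID, Price}.
Neither Realestate1 nor Realestate2 is contained in that closure, so the decomposition is lossy.

No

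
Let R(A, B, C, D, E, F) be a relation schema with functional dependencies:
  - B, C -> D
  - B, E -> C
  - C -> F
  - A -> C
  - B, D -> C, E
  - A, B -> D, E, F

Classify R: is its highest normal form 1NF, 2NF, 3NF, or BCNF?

Candidate key: {A, B}. Prime attributes: {A, B}.
B, C -> D breaks BCNF: {B, C}⁺ = {B, C, D, E, F}, so {B, C} is not a superkey.
B, C -> D determines the non-prime attribute {D} from a non-superkey — 3NF is violated.
{A} is a proper subset of the key {A, B}, and {A}⁺ contains the non-prime attributes {C, F} — a partial dependency, so 2NF is violated.

1NF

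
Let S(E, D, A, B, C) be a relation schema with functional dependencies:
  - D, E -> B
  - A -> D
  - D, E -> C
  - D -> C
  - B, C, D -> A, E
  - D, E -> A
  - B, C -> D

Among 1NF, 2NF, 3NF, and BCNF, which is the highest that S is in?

Candidate keys: {A, B}, {A, E}, {B, C}, {B, D}, {D, E}. Prime attributes: {A, B, C, D, E}.
A -> D breaks BCNF: {A}⁺ = {A, C, D}, so {A} is not a superkey.
Since {D} ⊆ prime attributes and every other non-superkey FD also has a prime right side, the schema is in 3NF.

3NF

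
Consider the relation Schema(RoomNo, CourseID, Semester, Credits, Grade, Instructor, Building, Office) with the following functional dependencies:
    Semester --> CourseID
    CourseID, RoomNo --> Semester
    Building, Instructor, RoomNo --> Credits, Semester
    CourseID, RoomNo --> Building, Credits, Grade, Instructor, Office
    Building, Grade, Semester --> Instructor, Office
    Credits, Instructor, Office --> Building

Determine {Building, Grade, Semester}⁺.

Start with {Building, Grade, Semester}.
Semester --> CourseID applies; add {CourseID} → now {Building, CourseID, Grade, Semester}.
Building, Grade, Semester --> Instructor, Office applies; add {Instructor, Office} → now {Building, CourseID, Grade, Instructor, Office, Semester}.
No further FD applies.

{Building, CourseID, Grade, Instructor, Office, Semester}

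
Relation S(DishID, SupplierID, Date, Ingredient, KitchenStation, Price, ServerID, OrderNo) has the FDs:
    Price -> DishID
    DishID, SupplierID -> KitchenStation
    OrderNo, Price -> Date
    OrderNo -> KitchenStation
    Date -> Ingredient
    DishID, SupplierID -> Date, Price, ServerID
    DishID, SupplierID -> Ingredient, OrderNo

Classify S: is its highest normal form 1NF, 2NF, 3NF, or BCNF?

Candidate keys: {DishID, SupplierID}, {Price, SupplierID}. Prime attributes: {DishID, Price, SupplierID}.
Price -> DishID: {Price}⁺ = {DishID, Price}, which is not all of the attributes, so the left side is not a superkey — BCNF is violated.
OrderNo, Price -> Date determines the non-prime attribute {Date} from a non-superkey — 3NF is violated.
Checking every proper subset of each key, none determines a non-prime attribute — 2NF is satisfied.

2NF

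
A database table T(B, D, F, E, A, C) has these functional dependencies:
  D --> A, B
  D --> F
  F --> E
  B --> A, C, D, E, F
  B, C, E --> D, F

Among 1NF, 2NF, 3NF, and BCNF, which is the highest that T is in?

Candidate keys: {B}, {D}. Prime attributes: {B, D}.
F --> E: {F}⁺ = {E, F}, which is not all of the attributes, so the left side is not a superkey — BCNF is violated.
F --> E has non-prime {E} on the right and a non-superkey on the left, so 3NF fails.
All keys have size 1, which rules out partial dependencies — 2NF is satisfied.

2NF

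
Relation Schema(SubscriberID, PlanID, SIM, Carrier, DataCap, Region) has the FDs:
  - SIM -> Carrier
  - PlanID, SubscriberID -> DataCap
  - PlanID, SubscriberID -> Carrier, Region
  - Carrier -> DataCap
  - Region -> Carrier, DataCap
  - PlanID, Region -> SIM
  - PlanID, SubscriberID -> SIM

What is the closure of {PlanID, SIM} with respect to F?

{Carrier, DataCap, PlanID, SIM}

Start with {PlanID, SIM}.
SIM -> Carrier applies; add {Carrier} → now {Carrier, PlanID, SIM}.
Carrier -> DataCap applies; add {DataCap} → now {Carrier, DataCap, PlanID, SIM}.
No further FD applies.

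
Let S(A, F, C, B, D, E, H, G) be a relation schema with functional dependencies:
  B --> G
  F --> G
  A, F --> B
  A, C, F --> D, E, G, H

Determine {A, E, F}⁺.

{A, B, E, F, G}

Start with {A, E, F}.
F --> G applies; add {G} → now {A, E, F, G}.
A, F --> B applies; add {B} → now {A, B, E, F, G}.
No further FD applies.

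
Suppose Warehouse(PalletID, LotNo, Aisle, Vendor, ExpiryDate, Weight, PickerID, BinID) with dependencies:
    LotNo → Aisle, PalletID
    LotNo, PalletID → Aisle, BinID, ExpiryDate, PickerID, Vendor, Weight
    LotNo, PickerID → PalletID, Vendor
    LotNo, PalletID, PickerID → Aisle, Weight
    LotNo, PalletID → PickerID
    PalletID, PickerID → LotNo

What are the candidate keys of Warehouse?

{LotNo}, {PalletID, PickerID}

{LotNo} is a candidate key since {LotNo}⁺ = {Aisle, BinID, ExpiryDate, LotNo, PalletID, PickerID, Vendor, Weight} covers every attribute.
{PalletID, PickerID} is a candidate key since {PalletID, PickerID}⁺ = {Aisle, BinID, ExpiryDate, LotNo, PalletID, PickerID, Vendor, Weight} covers every attribute.
No proper subset of any of these is a key, and no other minimal superkey exists.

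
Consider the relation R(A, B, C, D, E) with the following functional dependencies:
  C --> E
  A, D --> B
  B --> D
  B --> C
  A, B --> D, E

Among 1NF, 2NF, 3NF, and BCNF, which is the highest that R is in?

1NF

Candidate keys: {A, B}, {A, D}. Prime attributes: {A, B, D}.
For C --> E we have {C}⁺ = {C, E}; {C} is not a superkey, so BCNF fails.
C --> E has non-prime {E} on the right and a non-superkey on the left, so 3NF fails.
Since {B} ⊂ {A, B} and {B}⁺ ⊇ {C, E} with {C, E} non-prime, there is a partial dependency; 2NF fails.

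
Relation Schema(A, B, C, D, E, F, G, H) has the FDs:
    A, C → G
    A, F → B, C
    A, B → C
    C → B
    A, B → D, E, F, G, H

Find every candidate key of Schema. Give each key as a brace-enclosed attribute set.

{A, B}, {A, C}, {A, F}

Attributes never on any right-hand side: {A} — every candidate key must contain it.
{A, B} is a candidate key since {A, B}⁺ = {A, B, C, D, E, F, G, H} covers every attribute.
{A, C} is a candidate key since {A, C}⁺ = {A, B, C, D, E, F, G, H} covers every attribute.
{A, F} is a candidate key since {A, F}⁺ = {A, B, C, D, E, F, G, H} covers every attribute.
These are minimal and exhaustive — every other superkey contains one of them.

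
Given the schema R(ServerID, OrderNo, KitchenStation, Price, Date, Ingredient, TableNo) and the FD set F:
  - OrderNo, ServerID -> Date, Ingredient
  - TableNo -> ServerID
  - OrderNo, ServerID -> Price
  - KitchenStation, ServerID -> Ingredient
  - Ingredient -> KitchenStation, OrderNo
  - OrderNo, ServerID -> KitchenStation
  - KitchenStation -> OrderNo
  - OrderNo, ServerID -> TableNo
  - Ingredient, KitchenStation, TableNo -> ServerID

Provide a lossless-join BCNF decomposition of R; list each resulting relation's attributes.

{Date, Ingredient, Price, TableNo}; {Ingredient, KitchenStation}; {KitchenStation, OrderNo}; {ServerID, TableNo}

Candidate keys of the original relation: {Ingredient, ServerID}, {Ingredient, TableNo}, {KitchenStation, ServerID}, {KitchenStation, TableNo}, {OrderNo, ServerID}, {OrderNo, TableNo}.
{Date, Ingredient, KitchenStation, OrderNo, Price, ServerID, TableNo}: {TableNo} determines {ServerID, TableNo} here but is not a superkey — split on TableNo -> ServerID, giving {ServerID, TableNo} and {Date, Ingredient, KitchenStation, OrderNo, Price, TableNo}.
{ServerID, TableNo} is in BCNF.
{Date, Ingredient, KitchenStation, OrderNo, Price, TableNo}: {Ingredient} determines {Ingredient, KitchenStation, OrderNo} here but is not a superkey — split on Ingredient -> KitchenStation, OrderNo, giving {Ingredient, KitchenStation, OrderNo} and {Date, Ingredient, Price, TableNo}.
{Ingredient, KitchenStation, OrderNo}: {KitchenStation} determines {KitchenStation, OrderNo} here but is not a superkey — split on KitchenStation -> OrderNo, giving {KitchenStation, OrderNo} and {Ingredient, KitchenStation}.
{KitchenStation, OrderNo} is in BCNF.
{Ingredient, KitchenStation} is in BCNF.
{Date, Ingredient, Price, TableNo} is in BCNF.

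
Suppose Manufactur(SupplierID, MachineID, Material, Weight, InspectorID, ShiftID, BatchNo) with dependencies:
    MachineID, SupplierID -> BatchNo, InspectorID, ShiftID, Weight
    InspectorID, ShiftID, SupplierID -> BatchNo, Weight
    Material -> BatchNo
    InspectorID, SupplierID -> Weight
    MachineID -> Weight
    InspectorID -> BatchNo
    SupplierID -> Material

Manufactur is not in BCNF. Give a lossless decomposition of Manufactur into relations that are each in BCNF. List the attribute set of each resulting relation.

{BatchNo, Material}; {InspectorID, MachineID, ShiftID, SupplierID}; {InspectorID, SupplierID, Weight}; {Material, SupplierID}

Candidate key of the original relation: {MachineID, SupplierID}.
In {BatchNo, InspectorID, MachineID, Material, ShiftID, SupplierID, Weight}, {InspectorID, ShiftID, SupplierID} is not a superkey ({InspectorID, ShiftID, SupplierID}⁺ restricted to this set is {BatchNo, InspectorID, Material, ShiftID, SupplierID, Weight}), so split on InspectorID, ShiftID, SupplierID -> BatchNo, Material, Weight into {BatchNo, InspectorID, Material, ShiftID, SupplierID, Weight} and {InspectorID, MachineID, ShiftID, SupplierID}.
In {BatchNo, InspectorID, Material, ShiftID, SupplierID, Weight}, {Material} is not a superkey ({Material}⁺ restricted to this set is {BatchNo, Material}), so split on Material -> BatchNo into {BatchNo, Material} and {InspectorID, Material, ShiftID, SupplierID, Weight}.
{BatchNo, Material} has no BCNF violation.
In {InspectorID, Material, ShiftID, SupplierID, Weight}, {InspectorID, SupplierID} is not a superkey ({InspectorID, SupplierID}⁺ restricted to this set is {InspectorID, Material, SupplierID, Weight}), so split on InspectorID, SupplierID -> Material, Weight into {InspectorID, Material, SupplierID, Weight} and {InspectorID, ShiftID, SupplierID}.
In {InspectorID, Material, SupplierID, Weight}, {SupplierID} is not a superkey ({SupplierID}⁺ restricted to this set is {Material, SupplierID}), so split on SupplierID -> Material into {Material, SupplierID} and {InspectorID, SupplierID, Weight}.
{Material, SupplierID} has no BCNF violation.
{InspectorID, SupplierID, Weight} has no BCNF violation.
{InspectorID, ShiftID, SupplierID} has no BCNF violation.
{InspectorID, MachineID, ShiftID, SupplierID} has no BCNF violation.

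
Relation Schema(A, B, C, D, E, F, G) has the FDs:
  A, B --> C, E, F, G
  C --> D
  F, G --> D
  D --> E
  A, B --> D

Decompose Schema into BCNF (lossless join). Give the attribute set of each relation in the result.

Candidate key of the original relation: {A, B}.
In {A, B, C, D, E, F, G}, {C} is not a superkey ({C}⁺ restricted to this set is {C, D, E}), so split on C --> D, E into {C, D, E} and {A, B, C, F, G}.
In {C, D, E}, {D} is not a superkey ({D}⁺ restricted to this set is {D, E}), so split on D --> E into {D, E} and {C, D}.
{D, E} has no BCNF violation.
{C, D} has no BCNF violation.
{A, B, C, F, G} has no BCNF violation.

{A, B, C, F, G}; {C, D}; {D, E}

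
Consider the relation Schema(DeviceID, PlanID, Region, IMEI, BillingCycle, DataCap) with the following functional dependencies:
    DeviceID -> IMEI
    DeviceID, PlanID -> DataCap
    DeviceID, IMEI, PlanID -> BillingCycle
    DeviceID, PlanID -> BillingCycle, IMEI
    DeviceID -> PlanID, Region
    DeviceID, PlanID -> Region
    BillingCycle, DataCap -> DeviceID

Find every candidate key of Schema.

{DeviceID} is a candidate key since {DeviceID}⁺ = {BillingCycle, DataCap, DeviceID, IMEI, PlanID, Region} covers every attribute.
{BillingCycle, DataCap} is a candidate key since {BillingCycle, DataCap}⁺ = {BillingCycle, DataCap, DeviceID, IMEI, PlanID, Region} covers every attribute.
Any other superkey properly contains one of these, so there are no further candidate keys.

{BillingCycle, DataCap}, {DeviceID}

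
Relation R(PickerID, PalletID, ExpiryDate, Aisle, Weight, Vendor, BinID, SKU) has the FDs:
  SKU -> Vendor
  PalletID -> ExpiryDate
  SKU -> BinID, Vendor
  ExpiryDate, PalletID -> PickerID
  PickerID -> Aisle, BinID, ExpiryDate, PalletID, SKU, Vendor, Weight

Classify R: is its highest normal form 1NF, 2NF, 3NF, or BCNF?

Candidate keys: {PalletID}, {PickerID}. Prime attributes: {PalletID, PickerID}.
SKU -> Vendor: {SKU}⁺ = {BinID, SKU, Vendor}, which is not all of the attributes, so the left side is not a superkey — BCNF is violated.
Because {Vendor} is non-prime and the left side of SKU -> Vendor is not a superkey, the relation is not in 3NF.
With only single-attribute keys there can be no partial dependency, so 2NF holds.

2NF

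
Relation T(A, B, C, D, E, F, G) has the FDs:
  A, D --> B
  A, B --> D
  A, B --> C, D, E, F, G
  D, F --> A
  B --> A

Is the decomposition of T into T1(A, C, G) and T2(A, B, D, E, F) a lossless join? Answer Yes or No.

No

T1 ∩ T2 = {A}; its closure under F is {A}.
The closure covers neither T1 nor T2 entirely; the join is not lossless.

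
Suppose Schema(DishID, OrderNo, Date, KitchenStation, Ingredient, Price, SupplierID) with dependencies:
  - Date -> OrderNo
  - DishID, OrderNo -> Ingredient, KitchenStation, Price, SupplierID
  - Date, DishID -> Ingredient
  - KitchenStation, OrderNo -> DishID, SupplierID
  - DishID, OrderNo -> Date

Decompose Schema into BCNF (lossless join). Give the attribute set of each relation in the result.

{Date, DishID, Ingredient, KitchenStation, Price, SupplierID}; {Date, OrderNo}

Candidate keys of the original relation: {Date, DishID}, {Date, KitchenStation}, {DishID, OrderNo}, {KitchenStation, OrderNo}.
Within {Date, DishID, Ingredient, KitchenStation, OrderNo, Price, SupplierID}: {Date}⁺ ∩ {Date, DishID, Ingredient, KitchenStation, OrderNo, Price, SupplierID} = {Date, OrderNo}, not the whole set, so Date -> OrderNo violates BCNF; decompose into {Date, OrderNo} and {Date, DishID, Ingredient, KitchenStation, Price, SupplierID}.
{Date, OrderNo}: every determinant is a superkey — BCNF.
{Date, DishID, Ingredient, KitchenStation, Price, SupplierID}: every determinant is a superkey — BCNF.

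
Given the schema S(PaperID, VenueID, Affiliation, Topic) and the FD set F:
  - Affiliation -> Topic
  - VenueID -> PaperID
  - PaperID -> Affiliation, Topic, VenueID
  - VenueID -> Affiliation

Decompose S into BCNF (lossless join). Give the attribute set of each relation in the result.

{Affiliation, PaperID, VenueID}; {Affiliation, Topic}

Candidate keys of the original relation: {PaperID}, {VenueID}.
Within {Affiliation, PaperID, Topic, VenueID}: {Affiliation}⁺ ∩ {Affiliation, PaperID, Topic, VenueID} = {Affiliation, Topic}, not the whole set, so Affiliation -> Topic violates BCNF; decompose into {Affiliation, Topic} and {Affiliation, PaperID, VenueID}.
{Affiliation, Topic} has no BCNF violation.
{Affiliation, PaperID, VenueID} has no BCNF violation.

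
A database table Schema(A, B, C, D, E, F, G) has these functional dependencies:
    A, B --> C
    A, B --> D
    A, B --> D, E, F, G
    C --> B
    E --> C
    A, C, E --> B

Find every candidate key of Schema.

{A, B}, {A, C}, {A, E}

Attributes never on any right-hand side: {A} — every candidate key must contain it.
{A, B}⁺ = {A, B, C, D, E, F, G} — all of the relation — so {A, B} is a candidate key.
{A, C}⁺ = {A, B, C, D, E, F, G} — all of the relation — so {A, C} is a candidate key.
{A, E}⁺ = {A, B, C, D, E, F, G} — all of the relation — so {A, E} is a candidate key.
Any other superkey properly contains one of these, so there are no further candidate keys.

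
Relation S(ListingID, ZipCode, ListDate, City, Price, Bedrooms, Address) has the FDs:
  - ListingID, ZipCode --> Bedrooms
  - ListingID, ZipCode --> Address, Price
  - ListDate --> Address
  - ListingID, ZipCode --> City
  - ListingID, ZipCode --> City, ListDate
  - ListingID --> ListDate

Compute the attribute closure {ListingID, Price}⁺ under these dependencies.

{Address, ListDate, ListingID, Price}

Start with {ListingID, Price}.
ListingID --> ListDate applies; add {ListDate} → now {ListDate, ListingID, Price}.
ListDate --> Address applies; add {Address} → now {Address, ListDate, ListingID, Price}.
No further FD applies.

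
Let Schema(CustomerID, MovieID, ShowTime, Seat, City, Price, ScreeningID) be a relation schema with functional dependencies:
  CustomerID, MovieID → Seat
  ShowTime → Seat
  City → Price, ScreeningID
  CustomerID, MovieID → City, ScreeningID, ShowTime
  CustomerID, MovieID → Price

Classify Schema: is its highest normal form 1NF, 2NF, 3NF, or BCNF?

Candidate key: {CustomerID, MovieID}. Prime attributes: {CustomerID, MovieID}.
For ShowTime → Seat we have {ShowTime}⁺ = {Seat, ShowTime}; {ShowTime} is not a superkey, so BCNF fails.
ShowTime → Seat has non-prime {Seat} on the right and a non-superkey on the left, so 3NF fails.
No non-prime attribute depends on a proper subset of any candidate key, so 2NF holds.

2NF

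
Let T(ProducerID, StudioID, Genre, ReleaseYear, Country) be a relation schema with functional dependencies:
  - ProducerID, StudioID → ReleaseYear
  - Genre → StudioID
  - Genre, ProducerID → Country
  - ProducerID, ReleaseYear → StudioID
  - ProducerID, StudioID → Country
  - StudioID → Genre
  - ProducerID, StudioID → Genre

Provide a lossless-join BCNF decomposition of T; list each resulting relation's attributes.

{Country, Genre, ProducerID, ReleaseYear}; {Genre, StudioID}

Candidate keys of the original relation: {Genre, ProducerID}, {ProducerID, ReleaseYear}, {ProducerID, StudioID}.
{Country, Genre, ProducerID, ReleaseYear, StudioID}: {Genre} determines {Genre, StudioID} here but is not a superkey — split on Genre → StudioID, giving {Genre, StudioID} and {Country, Genre, ProducerID, ReleaseYear}.
{Genre, StudioID}: every determinant is a superkey — BCNF.
{Country, Genre, ProducerID, ReleaseYear}: every determinant is a superkey — BCNF.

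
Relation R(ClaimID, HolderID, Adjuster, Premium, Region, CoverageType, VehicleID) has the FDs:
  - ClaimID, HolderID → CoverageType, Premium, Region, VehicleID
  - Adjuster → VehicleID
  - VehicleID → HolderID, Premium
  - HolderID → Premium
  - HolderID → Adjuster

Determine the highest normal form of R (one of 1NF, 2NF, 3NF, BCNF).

Candidate keys: {Adjuster, ClaimID}, {ClaimID, HolderID}, {ClaimID, VehicleID}. Prime attributes: {Adjuster, ClaimID, HolderID, VehicleID}.
For Adjuster → VehicleID we have {Adjuster}⁺ = {Adjuster, HolderID, Premium, VehicleID}; {Adjuster} is not a superkey, so BCNF fails.
VehicleID → HolderID, Premium determines the non-prime attribute {Premium} from a non-superkey — 3NF is violated.
The proper key subset {Adjuster} of {Adjuster, ClaimID} determines non-prime {Premium}, so the relation is not even in 2NF.

1NF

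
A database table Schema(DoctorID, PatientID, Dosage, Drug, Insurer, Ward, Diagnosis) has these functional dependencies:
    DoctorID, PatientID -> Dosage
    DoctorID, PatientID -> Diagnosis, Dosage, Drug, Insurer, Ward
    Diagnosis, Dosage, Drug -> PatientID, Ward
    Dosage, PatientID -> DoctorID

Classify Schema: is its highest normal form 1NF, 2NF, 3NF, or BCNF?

BCNF

Candidate keys: {Diagnosis, Dosage, Drug}, {DoctorID, PatientID}, {Dosage, PatientID}. Prime attributes: {Diagnosis, DoctorID, Dosage, Drug, PatientID}.
Every FD has a superkey on the left, so the relation is in BCNF.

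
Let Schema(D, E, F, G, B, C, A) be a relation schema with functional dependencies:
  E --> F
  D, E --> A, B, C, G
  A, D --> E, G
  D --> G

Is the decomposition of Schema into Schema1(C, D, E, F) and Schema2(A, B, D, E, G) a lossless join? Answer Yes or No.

Yes

Common attributes: {D, E}; their closure is {A, B, C, D, E, F, G}.
Since Schema1 ⊆ {A, B, C, D, E, F, G}, the intersection is a superkey of Schema1; the decomposition is lossless.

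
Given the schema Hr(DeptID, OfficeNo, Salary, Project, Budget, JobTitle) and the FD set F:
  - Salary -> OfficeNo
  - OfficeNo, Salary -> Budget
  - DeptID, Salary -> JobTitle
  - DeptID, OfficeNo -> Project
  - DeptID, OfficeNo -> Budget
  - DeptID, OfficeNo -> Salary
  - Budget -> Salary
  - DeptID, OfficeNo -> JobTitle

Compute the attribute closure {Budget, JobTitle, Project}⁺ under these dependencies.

Start with {Budget, JobTitle, Project}.
Budget -> Salary applies; add {Salary} → now {Budget, JobTitle, Project, Salary}.
Salary -> OfficeNo applies; add {OfficeNo} → now {Budget, JobTitle, OfficeNo, Project, Salary}.
No further FD applies.

{Budget, JobTitle, OfficeNo, Project, Salary}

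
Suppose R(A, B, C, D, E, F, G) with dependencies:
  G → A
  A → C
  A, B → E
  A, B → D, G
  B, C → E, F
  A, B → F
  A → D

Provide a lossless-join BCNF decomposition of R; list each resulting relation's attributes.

{A, C, D}; {A, G}; {B, E, F, G}

Candidate keys of the original relation: {A, B}, {B, G}.
Within {A, B, C, D, E, F, G}: {G}⁺ ∩ {A, B, C, D, E, F, G} = {A, C, D, G}, not the whole set, so G → A, C, D violates BCNF; decompose into {A, C, D, G} and {B, E, F, G}.
Within {A, C, D, G}: {A}⁺ ∩ {A, C, D, G} = {A, C, D}, not the whole set, so A → C, D violates BCNF; decompose into {A, C, D} and {A, G}.
{A, C, D} is in BCNF.
{A, G} is in BCNF.
{B, E, F, G} is in BCNF.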